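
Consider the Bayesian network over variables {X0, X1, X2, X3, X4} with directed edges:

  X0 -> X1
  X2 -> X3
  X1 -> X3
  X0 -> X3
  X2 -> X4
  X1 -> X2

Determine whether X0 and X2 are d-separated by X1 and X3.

No

Enumerating the 4 paths from X0 to X2 and testing each for blocking by {X1, X3}:
  1. X0 → X3 ← X1 → X2 — X3:collider[open]; X1:fork[blocks] ⇒ blocked
  2. X0 → X3 ← X2 — X3:collider[open] ⇒ active
  3. X0 → X1 → X3 ← X2 — X1:chain[blocks]; X3:collider[open] ⇒ blocked
  4. X0 → X1 → X2 — X1:chain[blocks] ⇒ blocked
At least one path is unblocked, so d-separation fails.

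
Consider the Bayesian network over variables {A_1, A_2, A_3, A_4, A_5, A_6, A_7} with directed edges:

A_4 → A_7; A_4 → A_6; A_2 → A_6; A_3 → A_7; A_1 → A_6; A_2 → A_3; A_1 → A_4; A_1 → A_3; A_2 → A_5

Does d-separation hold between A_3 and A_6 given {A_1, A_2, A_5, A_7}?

Enumerating the 5 paths from A_3 to A_6 and testing each for blocking by {A_1, A_2, A_5, A_7}:
Path 1: A_3 → A_7 ← A_4 → A_6
  A_7 is a collider and A_7 is conditioned on, which opens it; A_4 is a fork and A_4 is not conditioned on — no node blocks this path, so it is active.
Path 2: A_3 → A_7 ← A_4 ← A_1 → A_6
  A_1 is a fork here and A_1 is conditioned on, so the path is blocked at A_1.
Path 3: A_3 ← A_1 → A_6
  A_1 is a fork here and A_1 is conditioned on, so the path is blocked at A_1.
Path 4: A_3 ← A_1 → A_4 → A_6
  A_1 is a fork here and A_1 is conditioned on, so the path is blocked at A_1.
Path 5: A_3 ← A_2 → A_6
  A_2 is a fork here and A_2 is conditioned on, so the path is blocked at A_2.
Since the path A_3 → A_7 ← A_4 → A_6 is active, A_3 and A_6 are not d-separated given {A_1, A_2, A_5, A_7}.

No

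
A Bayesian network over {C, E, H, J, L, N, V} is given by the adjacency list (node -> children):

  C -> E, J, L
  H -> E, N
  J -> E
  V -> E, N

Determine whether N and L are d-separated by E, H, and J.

No

We examine all 4 paths between N and L:
Path 1: N ← V → E ← J ← C → L
  J is a chain here and J is conditioned on, so the path is blocked at J.
Path 2: N ← V → E ← C → L
  V is a fork and V is not conditioned on; E is a collider and E is conditioned on, which opens it; C is a fork and C is not conditioned on — no node blocks this path, so it is active.
Path 3: N ← H → E ← J ← C → L
  H is a fork here and H is conditioned on, so the path is blocked at H.
Path 4: N ← H → E ← C → L
  H is a fork here and H is conditioned on, so the path is blocked at H.
Because an active path exists, N and L are not d-separated.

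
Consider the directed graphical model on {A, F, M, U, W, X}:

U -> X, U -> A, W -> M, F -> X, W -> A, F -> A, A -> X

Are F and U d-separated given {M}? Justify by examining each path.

Yes

4 paths connect F and U; each must be blocked for d-separation to hold:
  1. F → A ← U — A:collider[blocks] ⇒ blocked
  2. F → A → X ← U — A:chain[open]; X:collider[blocks] ⇒ blocked
  3. F → X ← A ← U — X:collider[blocks]; A:chain[open] ⇒ blocked
  4. F → X ← U — X:collider[blocks] ⇒ blocked
Every path is blocked, so F and U are d-separated given {M}.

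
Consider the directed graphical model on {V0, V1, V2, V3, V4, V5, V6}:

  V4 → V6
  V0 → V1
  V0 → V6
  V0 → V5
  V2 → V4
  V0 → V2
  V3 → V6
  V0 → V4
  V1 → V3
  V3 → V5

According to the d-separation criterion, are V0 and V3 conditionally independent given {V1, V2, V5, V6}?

We examine all 5 paths between V0 and V3:
Path 1: V0 → V5 ← V3
  V5 is a collider and V5 is conditioned on, which opens it — no node blocks this path, so it is active.
Path 2: V0 → V4 → V6 ← V3
  V4 is a chain and V4 is not conditioned on; V6 is a collider and V6 is conditioned on, which opens it — no node blocks this path, so it is active.
Path 3: V0 → V2 → V4 → V6 ← V3
  V2 is a chain here and V2 is conditioned on, so the path is blocked at V2.
Path 4: V0 → V6 ← V3
  V6 is a collider and V6 is conditioned on, which opens it — no node blocks this path, so it is active.
Path 5: V0 → V1 → V3
  V1 is a chain here and V1 is conditioned on, so the path is blocked at V1.
Because an active path exists, V0 and V3 are not d-separated.

No — V0 and V3 are not d-separated given {V1, V2, V5, V6}.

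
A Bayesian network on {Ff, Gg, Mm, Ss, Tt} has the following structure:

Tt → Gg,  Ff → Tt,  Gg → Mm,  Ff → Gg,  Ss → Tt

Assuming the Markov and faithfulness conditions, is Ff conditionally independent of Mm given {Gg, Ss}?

Enumerating the 2 paths from Ff to Mm and testing each for blocking by {Gg, Ss}:
Path 1: Ff → Gg → Mm
  Gg is a chain here and Gg is conditioned on, so the path is blocked at Gg.
Path 2: Ff → Tt → Gg → Mm
  Gg is a chain here and Gg is conditioned on, so the path is blocked at Gg.
All paths are blocked; Ff ⊥ Mm | {Gg, Ss} holds.

Yes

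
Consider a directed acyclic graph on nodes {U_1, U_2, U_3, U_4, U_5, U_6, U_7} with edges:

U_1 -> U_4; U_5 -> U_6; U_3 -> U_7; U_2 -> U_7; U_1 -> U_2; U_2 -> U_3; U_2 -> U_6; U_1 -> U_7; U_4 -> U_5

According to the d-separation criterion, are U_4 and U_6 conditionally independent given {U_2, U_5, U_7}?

4 paths connect U_4 and U_6; each must be blocked for d-separation to hold:
Path 1: U_4 → U_5 → U_6
  U_5 is a chain here and U_5 is conditioned on, so the path is blocked at U_5.
Path 2: U_4 ← U_1 → U_2 → U_6
  U_2 is a chain here and U_2 is conditioned on, so the path is blocked at U_2.
Path 3: U_4 ← U_1 → U_7 ← U_3 ← U_2 → U_6
  U_2 is a fork here and U_2 is conditioned on, so the path is blocked at U_2.
Path 4: U_4 ← U_1 → U_7 ← U_2 → U_6
  U_2 is a fork here and U_2 is conditioned on, so the path is blocked at U_2.
Every path is blocked, so U_4 and U_6 are d-separated given {U_2, U_5, U_7}.

Yes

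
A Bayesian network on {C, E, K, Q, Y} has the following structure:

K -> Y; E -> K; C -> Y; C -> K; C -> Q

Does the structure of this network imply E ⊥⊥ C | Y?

No — E and C are not d-separated given {Y}.

Enumerating the 2 paths from E to C and testing each for blocking by {Y}:
  1. E → K ← C — K:collider[open] ⇒ active
  2. E → K → Y ← C — K:chain[open]; Y:collider[open] ⇒ active
Since the path E → K ← C is active, E and C are not d-separated given {Y}.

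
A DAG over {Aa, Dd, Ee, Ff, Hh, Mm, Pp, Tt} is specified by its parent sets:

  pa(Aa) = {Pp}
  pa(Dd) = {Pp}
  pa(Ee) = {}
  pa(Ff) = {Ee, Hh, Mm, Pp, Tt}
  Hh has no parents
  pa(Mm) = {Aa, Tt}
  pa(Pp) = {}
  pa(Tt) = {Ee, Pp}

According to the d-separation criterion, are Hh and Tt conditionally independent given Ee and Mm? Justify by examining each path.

Yes

We examine all 6 paths between Hh and Tt:
Path 1: Hh → Ff ← Mm ← Aa ← Pp → Tt
  Ff is a collider here and neither Ff nor any of its descendants is conditioned on, so the collider stays closed — the path is blocked at Ff.
Path 2: Hh → Ff ← Mm ← Tt
  Ff is a collider here and neither Ff nor any of its descendants is conditioned on, so the collider stays closed — the path is blocked at Ff.
Path 3: Hh → Ff ← Pp → Aa → Mm ← Tt
  Ff is a collider here and neither Ff nor any of its descendants is conditioned on, so the collider stays closed — the path is blocked at Ff.
Path 4: Hh → Ff ← Pp → Tt
  Ff is a collider here and neither Ff nor any of its descendants is conditioned on, so the collider stays closed — the path is blocked at Ff.
Path 5: Hh → Ff ← Ee → Tt
  Ff is a collider here and neither Ff nor any of its descendants is conditioned on, so the collider stays closed — the path is blocked at Ff.
Path 6: Hh → Ff ← Tt
  Ff is a collider here and neither Ff nor any of its descendants is conditioned on, so the collider stays closed — the path is blocked at Ff.
All paths are blocked; Hh ⊥ Tt | {Ee, Mm} holds.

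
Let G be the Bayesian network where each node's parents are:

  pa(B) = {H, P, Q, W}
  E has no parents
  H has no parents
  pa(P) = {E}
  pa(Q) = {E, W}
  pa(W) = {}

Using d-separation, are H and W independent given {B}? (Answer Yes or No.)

We examine all 3 paths between H and W:
Path 1: H → B ← Q ← W
  B is a collider and B is conditioned on, which opens it; Q is a chain and Q is not conditioned on — no node blocks this path, so it is active.
Path 2: H → B ← P ← E → Q ← W
  B is a collider and B is conditioned on, which opens it; P is a chain and P is not conditioned on; E is a fork and E is not conditioned on; Q is a collider and its descendant B is conditioned on, which opens it — no node blocks this path, so it is active.
Path 3: H → B ← W
  B is a collider and B is conditioned on, which opens it — no node blocks this path, so it is active.
Because an active path exists, H and W are not d-separated.

No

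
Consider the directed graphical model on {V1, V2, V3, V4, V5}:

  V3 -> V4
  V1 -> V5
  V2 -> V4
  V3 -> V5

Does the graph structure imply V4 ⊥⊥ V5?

No — V4 and V5 are not d-separated given ∅.

Only one path connects V4 and V5:
Path 1: V4 ← V3 → V5
  V3 is a fork and V3 is not conditioned on — no node blocks this path, so it is active.
Since the path V4 ← V3 → V5 is active, V4 and V5 are not d-separated given ∅.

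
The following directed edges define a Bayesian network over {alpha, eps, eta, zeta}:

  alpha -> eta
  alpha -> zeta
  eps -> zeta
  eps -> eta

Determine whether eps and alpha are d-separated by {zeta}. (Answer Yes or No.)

No

2 paths connect eps and alpha; each must be blocked for d-separation to hold:
  1. eps → eta ← alpha — eta:collider[blocks] ⇒ blocked
  2. eps → zeta ← alpha — zeta:collider[open] ⇒ active
At least one path is unblocked, so d-separation fails.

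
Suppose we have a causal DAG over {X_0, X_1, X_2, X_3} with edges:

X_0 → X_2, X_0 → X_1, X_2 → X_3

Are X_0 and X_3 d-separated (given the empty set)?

Only one path connects X_0 and X_3:
Path 1: X_0 → X_2 → X_3
  X_2 is a chain and X_2 is not conditioned on — no node blocks this path, so it is active.
At least one path is unblocked, so d-separation fails.

No — X_0 and X_3 are not d-separated given ∅.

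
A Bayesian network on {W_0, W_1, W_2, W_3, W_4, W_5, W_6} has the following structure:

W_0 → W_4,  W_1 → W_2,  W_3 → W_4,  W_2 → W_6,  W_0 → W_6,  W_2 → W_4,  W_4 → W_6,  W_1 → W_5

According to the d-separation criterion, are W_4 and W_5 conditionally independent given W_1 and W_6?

There are 3 undirected paths between W_4 and W_5; checking each against the conditioning set {W_1, W_6}:
Path 1: W_4 ← W_2 ← W_1 → W_5
  W_1 is a fork here and W_1 is conditioned on, so the path is blocked at W_1.
Path 2: W_4 → W_6 ← W_2 ← W_1 → W_5
  W_1 is a fork here and W_1 is conditioned on, so the path is blocked at W_1.
Path 3: W_4 ← W_0 → W_6 ← W_2 ← W_1 → W_5
  W_1 is a fork here and W_1 is conditioned on, so the path is blocked at W_1.
All paths are blocked; W_4 ⊥ W_5 | {W_1, W_6} holds.

Yes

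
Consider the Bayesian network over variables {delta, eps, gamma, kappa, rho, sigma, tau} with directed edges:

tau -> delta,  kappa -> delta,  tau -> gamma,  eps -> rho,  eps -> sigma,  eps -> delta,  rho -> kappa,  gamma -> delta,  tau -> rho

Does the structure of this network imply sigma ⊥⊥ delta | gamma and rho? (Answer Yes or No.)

There are 4 undirected paths between sigma and delta; checking each against the conditioning set {gamma, rho}:
  1. sigma ← eps → rho → kappa → delta — eps:fork[open]; rho:chain[blocks]; kappa:chain[open] ⇒ blocked
  2. sigma ← eps → rho ← tau → gamma → delta — eps:fork[open]; rho:collider[open]; tau:fork[open]; gamma:chain[blocks] ⇒ blocked
  3. sigma ← eps → rho ← tau → delta — eps:fork[open]; rho:collider[open]; tau:fork[open] ⇒ active
  4. sigma ← eps → delta — eps:fork[open] ⇒ active
Since the path sigma ← eps → rho ← tau → delta is active, sigma and delta are not d-separated given {gamma, rho}.

No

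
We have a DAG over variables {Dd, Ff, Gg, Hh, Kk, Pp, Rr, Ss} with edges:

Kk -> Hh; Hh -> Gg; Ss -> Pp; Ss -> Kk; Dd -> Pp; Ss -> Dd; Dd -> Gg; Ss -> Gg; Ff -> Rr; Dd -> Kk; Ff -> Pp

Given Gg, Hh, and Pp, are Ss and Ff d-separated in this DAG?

We examine all 6 paths between Ss and Ff:
Path 1: Ss → Gg ← Hh ← Kk ← Dd → Pp ← Ff
  Hh is a chain here and Hh is conditioned on, so the path is blocked at Hh.
Path 2: Ss → Gg ← Dd → Pp ← Ff
  Gg is a collider and Gg is conditioned on, which opens it; Dd is a fork and Dd is not conditioned on; Pp is a collider and Pp is conditioned on, which opens it — no node blocks this path, so it is active.
Path 3: Ss → Kk → Hh → Gg ← Dd → Pp ← Ff
  Hh is a chain here and Hh is conditioned on, so the path is blocked at Hh.
Path 4: Ss → Kk ← Dd → Pp ← Ff
  Kk is a collider and its descendant Gg is conditioned on, which opens it; Dd is a fork and Dd is not conditioned on; Pp is a collider and Pp is conditioned on, which opens it — no node blocks this path, so it is active.
Path 5: Ss → Pp ← Ff
  Pp is a collider and Pp is conditioned on, which opens it — no node blocks this path, so it is active.
Path 6: Ss → Dd → Pp ← Ff
  Dd is a chain and Dd is not conditioned on; Pp is a collider and Pp is conditioned on, which opens it — no node blocks this path, so it is active.
Since the path Ss → Gg ← Dd → Pp ← Ff is active, Ss and Ff are not d-separated given {Gg, Hh, Pp}.

No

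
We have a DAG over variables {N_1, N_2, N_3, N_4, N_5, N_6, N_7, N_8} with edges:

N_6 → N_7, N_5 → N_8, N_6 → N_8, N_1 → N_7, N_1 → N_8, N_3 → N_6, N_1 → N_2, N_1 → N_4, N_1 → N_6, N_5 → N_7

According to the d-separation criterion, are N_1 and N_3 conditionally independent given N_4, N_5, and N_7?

No

Enumerating the 5 paths from N_1 to N_3 and testing each for blocking by {N_4, N_5, N_7}:
Path 1: N_1 → N_8 ← N_5 → N_7 ← N_6 ← N_3
  N_8 is a collider here and neither N_8 nor any of its descendants is conditioned on, so the collider stays closed — the path is blocked at N_8.
Path 2: N_1 → N_8 ← N_6 ← N_3
  N_8 is a collider here and neither N_8 nor any of its descendants is conditioned on, so the collider stays closed — the path is blocked at N_8.
Path 3: N_1 → N_7 ← N_5 → N_8 ← N_6 ← N_3
  N_5 is a fork here and N_5 is conditioned on, so the path is blocked at N_5.
Path 4: N_1 → N_7 ← N_6 ← N_3
  N_7 is a collider and N_7 is conditioned on, which opens it; N_6 is a chain and N_6 is not conditioned on — no node blocks this path, so it is active.
Path 5: N_1 → N_6 ← N_3
  N_6 is a collider and its descendant N_7 is conditioned on, which opens it — no node blocks this path, so it is active.
Because an active path exists, N_1 and N_3 are not d-separated.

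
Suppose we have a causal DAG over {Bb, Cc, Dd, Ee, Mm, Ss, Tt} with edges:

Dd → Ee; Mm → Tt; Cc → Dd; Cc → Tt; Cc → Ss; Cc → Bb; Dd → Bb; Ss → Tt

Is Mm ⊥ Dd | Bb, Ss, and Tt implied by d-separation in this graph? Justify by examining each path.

No

4 paths connect Mm and Dd; each must be blocked for d-separation to hold:
  1. Mm → Tt ← Cc → Dd — Tt:collider[open]; Cc:fork[open] ⇒ active
  2. Mm → Tt ← Cc → Bb ← Dd — Tt:collider[open]; Cc:fork[open]; Bb:collider[open] ⇒ active
  3. Mm → Tt ← Ss ← Cc → Dd — Tt:collider[open]; Ss:chain[blocks]; Cc:fork[open] ⇒ blocked
  4. Mm → Tt ← Ss ← Cc → Bb ← Dd — Tt:collider[open]; Ss:chain[blocks]; Cc:fork[open]; Bb:collider[open] ⇒ blocked
Since the path Mm → Tt ← Cc → Dd is active, Mm and Dd are not d-separated given {Bb, Ss, Tt}.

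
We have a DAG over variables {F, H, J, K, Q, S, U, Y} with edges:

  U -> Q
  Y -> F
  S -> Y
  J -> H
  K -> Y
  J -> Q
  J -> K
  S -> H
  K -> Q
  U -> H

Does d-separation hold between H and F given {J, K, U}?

No

There are 5 undirected paths between H and F; checking each against the conditioning set {J, K, U}:
Path 1: H ← J → K → Y → F
  J is a fork here and J is conditioned on, so the path is blocked at J.
Path 2: H ← J → Q ← K → Y → F
  J is a fork here and J is conditioned on, so the path is blocked at J.
Path 3: H ← S → Y → F
  S is a fork and S is not conditioned on; Y is a chain and Y is not conditioned on — no node blocks this path, so it is active.
Path 4: H ← U → Q ← K → Y → F
  U is a fork here and U is conditioned on, so the path is blocked at U.
Path 5: H ← U → Q ← J → K → Y → F
  U is a fork here and U is conditioned on, so the path is blocked at U.
Because an active path exists, H and F are not d-separated.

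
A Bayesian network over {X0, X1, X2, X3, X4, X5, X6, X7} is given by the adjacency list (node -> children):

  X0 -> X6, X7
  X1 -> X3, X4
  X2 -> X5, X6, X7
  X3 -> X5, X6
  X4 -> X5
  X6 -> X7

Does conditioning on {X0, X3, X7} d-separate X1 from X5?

No

Enumerating the 5 paths from X1 to X5 and testing each for blocking by {X0, X3, X7}:
  1. X1 → X4 → X5 — X4:chain[open] ⇒ active
  2. X1 → X3 → X6 ← X2 → X5 — X3:chain[blocks]; X6:collider[open]; X2:fork[open] ⇒ blocked
  3. X1 → X3 → X6 → X7 ← X2 → X5 — X3:chain[blocks]; X6:chain[open]; X7:collider[open]; X2:fork[open] ⇒ blocked
  4. X1 → X3 → X6 ← X0 → X7 ← X2 → X5 — X3:chain[blocks]; X6:collider[open]; X0:fork[blocks]; X7:collider[open]; X2:fork[open] ⇒ blocked
  5. X1 → X3 → X5 — X3:chain[blocks] ⇒ blocked
Because an active path exists, X1 and X5 are not d-separated.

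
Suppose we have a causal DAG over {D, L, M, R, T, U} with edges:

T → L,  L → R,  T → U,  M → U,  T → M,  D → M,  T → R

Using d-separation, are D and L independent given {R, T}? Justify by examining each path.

We examine all 4 paths between D and L:
Path 1: D → M → U ← T → L
  U is a collider here and neither U nor any of its descendants is conditioned on, so the collider stays closed — the path is blocked at U.
Path 2: D → M → U ← T → R ← L
  U is a collider here and neither U nor any of its descendants is conditioned on, so the collider stays closed — the path is blocked at U.
Path 3: D → M ← T → L
  M is a collider here and neither M nor any of its descendants is conditioned on, so the collider stays closed — the path is blocked at M.
Path 4: D → M ← T → R ← L
  M is a collider here and neither M nor any of its descendants is conditioned on, so the collider stays closed — the path is blocked at M.
Since every path is blocked, d-separation holds.

Yes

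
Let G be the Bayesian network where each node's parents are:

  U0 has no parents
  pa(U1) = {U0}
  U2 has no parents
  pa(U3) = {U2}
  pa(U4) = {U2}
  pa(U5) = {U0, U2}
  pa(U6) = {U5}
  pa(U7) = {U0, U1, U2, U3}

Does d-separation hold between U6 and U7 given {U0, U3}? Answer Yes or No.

Enumerating the 4 paths from U6 to U7 and testing each for blocking by {U0, U3}:
Path 1: U6 ← U5 ← U0 → U7
  U0 is a fork here and U0 is conditioned on, so the path is blocked at U0.
Path 2: U6 ← U5 ← U0 → U1 → U7
  U0 is a fork here and U0 is conditioned on, so the path is blocked at U0.
Path 3: U6 ← U5 ← U2 → U7
  U5 is a chain and U5 is not conditioned on; U2 is a fork and U2 is not conditioned on — no node blocks this path, so it is active.
Path 4: U6 ← U5 ← U2 → U3 → U7
  U3 is a chain here and U3 is conditioned on, so the path is blocked at U3.
Since the path U6 ← U5 ← U2 → U7 is active, U6 and U7 are not d-separated given {U0, U3}.

No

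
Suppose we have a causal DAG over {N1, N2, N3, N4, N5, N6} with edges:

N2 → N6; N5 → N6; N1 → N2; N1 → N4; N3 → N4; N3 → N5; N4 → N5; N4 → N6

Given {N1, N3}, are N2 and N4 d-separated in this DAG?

4 paths connect N2 and N4; each must be blocked for d-separation to hold:
Path 1: N2 ← N1 → N4
  N1 is a fork here and N1 is conditioned on, so the path is blocked at N1.
Path 2: N2 → N6 ← N4
  N6 is a collider here and neither N6 nor any of its descendants is conditioned on, so the collider stays closed — the path is blocked at N6.
Path 3: N2 → N6 ← N5 ← N4
  N6 is a collider here and neither N6 nor any of its descendants is conditioned on, so the collider stays closed — the path is blocked at N6.
Path 4: N2 → N6 ← N5 ← N3 → N4
  N6 is a collider here and neither N6 nor any of its descendants is conditioned on, so the collider stays closed — the path is blocked at N6.
Every path is blocked, so N2 and N4 are d-separated given {N1, N3}.

Yes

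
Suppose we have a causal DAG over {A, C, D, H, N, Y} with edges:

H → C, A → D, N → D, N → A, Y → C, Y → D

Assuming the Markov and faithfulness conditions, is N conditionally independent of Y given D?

We examine all 2 paths between N and Y:
Path 1: N → A → D ← Y
  A is a chain and A is not conditioned on; D is a collider and D is conditioned on, which opens it — no node blocks this path, so it is active.
Path 2: N → D ← Y
  D is a collider and D is conditioned on, which opens it — no node blocks this path, so it is active.
Since the path N → A → D ← Y is active, N and Y are not d-separated given {D}.

No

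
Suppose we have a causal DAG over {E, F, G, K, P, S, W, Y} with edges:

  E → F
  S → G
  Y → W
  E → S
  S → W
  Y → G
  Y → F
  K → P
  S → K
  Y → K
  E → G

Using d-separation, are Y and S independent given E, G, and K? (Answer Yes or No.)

Enumerating the 6 paths from Y to S and testing each for blocking by {E, G, K}:
  1. Y → F ← E → G ← S — F:collider[blocks]; E:fork[blocks]; G:collider[open] ⇒ blocked
  2. Y → F ← E → S — F:collider[blocks]; E:fork[blocks] ⇒ blocked
  3. Y → G ← E → S — G:collider[open]; E:fork[blocks] ⇒ blocked
  4. Y → G ← S — G:collider[open] ⇒ active
  5. Y → W ← S — W:collider[blocks] ⇒ blocked
  6. Y → K ← S — K:collider[open] ⇒ active
At least one path is unblocked, so d-separation fails.

No — Y and S are not d-separated given {E, G, K}.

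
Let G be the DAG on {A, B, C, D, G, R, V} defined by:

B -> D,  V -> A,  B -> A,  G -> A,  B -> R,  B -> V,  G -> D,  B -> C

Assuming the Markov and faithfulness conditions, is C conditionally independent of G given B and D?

Yes — C and G are d-separated given {B, D}.

Enumerating the 3 paths from C to G and testing each for blocking by {B, D}:
  1. C ← B → D ← G — B:fork[blocks]; D:collider[open] ⇒ blocked
  2. C ← B → V → A ← G — B:fork[blocks]; V:chain[open]; A:collider[blocks] ⇒ blocked
  3. C ← B → A ← G — B:fork[blocks]; A:collider[blocks] ⇒ blocked
Since every path is blocked, d-separation holds.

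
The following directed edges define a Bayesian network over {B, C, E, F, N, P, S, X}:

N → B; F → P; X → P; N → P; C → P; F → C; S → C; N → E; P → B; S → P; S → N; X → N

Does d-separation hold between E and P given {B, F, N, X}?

There are 6 undirected paths between E and P; checking each against the conditioning set {B, F, N, X}:
  1. E ← N ← X → P — N:chain[blocks]; X:fork[blocks] ⇒ blocked
  2. E ← N → B ← P — N:fork[blocks]; B:collider[open] ⇒ blocked
  3. E ← N ← S → C ← F → P — N:chain[blocks]; S:fork[open]; C:collider[open]; F:fork[blocks] ⇒ blocked
  4. E ← N ← S → C → P — N:chain[blocks]; S:fork[open]; C:chain[open] ⇒ blocked
  5. E ← N ← S → P — N:chain[blocks]; S:fork[open] ⇒ blocked
  6. E ← N → P — N:fork[blocks] ⇒ blocked
Every path is blocked, so E and P are d-separated given {B, F, N, X}.

Yes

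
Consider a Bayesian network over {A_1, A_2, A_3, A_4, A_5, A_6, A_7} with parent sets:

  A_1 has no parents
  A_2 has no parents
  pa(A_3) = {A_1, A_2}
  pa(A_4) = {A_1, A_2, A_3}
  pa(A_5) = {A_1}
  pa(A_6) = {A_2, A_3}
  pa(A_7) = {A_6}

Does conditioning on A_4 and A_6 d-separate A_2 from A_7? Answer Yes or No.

Yes — A_2 and A_7 are d-separated given {A_4, A_6}.

4 paths connect A_2 and A_7; each must be blocked for d-separation to hold:
Path 1: A_2 → A_4 ← A_1 → A_3 → A_6 → A_7
  A_6 is a chain here and A_6 is conditioned on, so the path is blocked at A_6.
Path 2: A_2 → A_4 ← A_3 → A_6 → A_7
  A_6 is a chain here and A_6 is conditioned on, so the path is blocked at A_6.
Path 3: A_2 → A_6 → A_7
  A_6 is a chain here and A_6 is conditioned on, so the path is blocked at A_6.
Path 4: A_2 → A_3 → A_6 → A_7
  A_6 is a chain here and A_6 is conditioned on, so the path is blocked at A_6.
Since every path is blocked, d-separation holds.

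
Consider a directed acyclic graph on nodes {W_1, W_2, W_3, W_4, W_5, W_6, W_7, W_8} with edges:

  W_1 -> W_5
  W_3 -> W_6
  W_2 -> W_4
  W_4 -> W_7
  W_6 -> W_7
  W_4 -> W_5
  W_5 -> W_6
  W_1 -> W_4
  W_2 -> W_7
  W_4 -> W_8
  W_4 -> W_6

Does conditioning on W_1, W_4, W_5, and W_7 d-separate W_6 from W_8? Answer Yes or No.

There are 5 undirected paths between W_6 and W_8; checking each against the conditioning set {W_1, W_4, W_5, W_7}:
  1. W_6 → W_7 ← W_4 → W_8 — W_7:collider[open]; W_4:fork[blocks] ⇒ blocked
  2. W_6 → W_7 ← W_2 → W_4 → W_8 — W_7:collider[open]; W_2:fork[open]; W_4:chain[blocks] ⇒ blocked
  3. W_6 ← W_4 → W_8 — W_4:fork[blocks] ⇒ blocked
  4. W_6 ← W_5 ← W_4 → W_8 — W_5:chain[blocks]; W_4:fork[blocks] ⇒ blocked
  5. W_6 ← W_5 ← W_1 → W_4 → W_8 — W_5:chain[blocks]; W_1:fork[blocks]; W_4:chain[blocks] ⇒ blocked
Every path is blocked, so W_6 and W_8 are d-separated given {W_1, W_4, W_5, W_7}.

Yes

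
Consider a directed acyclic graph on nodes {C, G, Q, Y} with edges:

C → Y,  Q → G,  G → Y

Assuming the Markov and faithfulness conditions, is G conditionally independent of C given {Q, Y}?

There is one path between G and C:
  1. G → Y ← C — Y:collider[open] ⇒ active
At least one path is unblocked, so d-separation fails.

No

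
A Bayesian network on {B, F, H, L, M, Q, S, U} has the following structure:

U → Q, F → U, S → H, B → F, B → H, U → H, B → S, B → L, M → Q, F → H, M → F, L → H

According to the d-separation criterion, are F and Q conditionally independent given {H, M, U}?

We examine all 6 paths between F and Q:
Path 1: F → U → Q
  U is a chain here and U is conditioned on, so the path is blocked at U.
Path 2: F ← M → Q
  M is a fork here and M is conditioned on, so the path is blocked at M.
Path 3: F → H ← U → Q
  U is a fork here and U is conditioned on, so the path is blocked at U.
Path 4: F ← B → L → H ← U → Q
  U is a fork here and U is conditioned on, so the path is blocked at U.
Path 5: F ← B → H ← U → Q
  U is a fork here and U is conditioned on, so the path is blocked at U.
Path 6: F ← B → S → H ← U → Q
  U is a fork here and U is conditioned on, so the path is blocked at U.
All paths are blocked; F ⊥ Q | {H, M, U} holds.

Yes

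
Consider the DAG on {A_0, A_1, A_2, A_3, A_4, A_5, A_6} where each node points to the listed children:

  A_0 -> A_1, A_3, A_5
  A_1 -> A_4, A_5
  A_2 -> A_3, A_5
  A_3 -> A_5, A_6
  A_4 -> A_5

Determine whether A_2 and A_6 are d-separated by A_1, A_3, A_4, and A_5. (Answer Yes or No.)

There are 5 undirected paths between A_2 and A_6; checking each against the conditioning set {A_1, A_3, A_4, A_5}:
  1. A_2 → A_5 ← A_1 ← A_0 → A_3 → A_6 — A_5:collider[open]; A_1:chain[blocks]; A_0:fork[open]; A_3:chain[blocks] ⇒ blocked
  2. A_2 → A_5 ← A_0 → A_3 → A_6 — A_5:collider[open]; A_0:fork[open]; A_3:chain[blocks] ⇒ blocked
  3. A_2 → A_5 ← A_4 ← A_1 ← A_0 → A_3 → A_6 — A_5:collider[open]; A_4:chain[blocks]; A_1:chain[blocks]; A_0:fork[open]; A_3:chain[blocks] ⇒ blocked
  4. A_2 → A_5 ← A_3 → A_6 — A_5:collider[open]; A_3:fork[blocks] ⇒ blocked
  5. A_2 → A_3 → A_6 — A_3:chain[blocks] ⇒ blocked
All paths are blocked; A_2 ⊥ A_6 | {A_1, A_3, A_4, A_5} holds.

Yes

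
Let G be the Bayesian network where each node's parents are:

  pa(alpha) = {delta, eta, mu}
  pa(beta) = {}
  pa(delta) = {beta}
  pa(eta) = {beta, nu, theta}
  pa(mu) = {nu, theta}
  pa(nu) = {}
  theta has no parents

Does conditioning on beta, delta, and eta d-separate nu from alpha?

There are 6 undirected paths between nu and alpha; checking each against the conditioning set {beta, delta, eta}:
  1. nu → eta ← beta → delta → alpha — eta:collider[open]; beta:fork[blocks]; delta:chain[blocks] ⇒ blocked
  2. nu → eta ← theta → mu → alpha — eta:collider[open]; theta:fork[open]; mu:chain[open] ⇒ active
  3. nu → eta → alpha — eta:chain[blocks] ⇒ blocked
  4. nu → mu ← theta → eta ← beta → delta → alpha — mu:collider[blocks]; theta:fork[open]; eta:collider[open]; beta:fork[blocks]; delta:chain[blocks] ⇒ blocked
  5. nu → mu ← theta → eta → alpha — mu:collider[blocks]; theta:fork[open]; eta:chain[blocks] ⇒ blocked
  6. nu → mu → alpha — mu:chain[open] ⇒ active
At least one path is unblocked, so d-separation fails.

No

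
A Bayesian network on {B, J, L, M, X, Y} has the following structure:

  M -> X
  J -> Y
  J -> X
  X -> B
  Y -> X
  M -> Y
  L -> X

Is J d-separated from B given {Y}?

There are 3 undirected paths between J and B; checking each against the conditioning set {Y}:
Path 1: J → X → B
  X is a chain and X is not conditioned on — no node blocks this path, so it is active.
Path 2: J → Y → X → B
  Y is a chain here and Y is conditioned on, so the path is blocked at Y.
Path 3: J → Y ← M → X → B
  Y is a collider and Y is conditioned on, which opens it; M is a fork and M is not conditioned on; X is a chain and X is not conditioned on — no node blocks this path, so it is active.
Because an active path exists, J and B are not d-separated.

No — J and B are not d-separated given {Y}.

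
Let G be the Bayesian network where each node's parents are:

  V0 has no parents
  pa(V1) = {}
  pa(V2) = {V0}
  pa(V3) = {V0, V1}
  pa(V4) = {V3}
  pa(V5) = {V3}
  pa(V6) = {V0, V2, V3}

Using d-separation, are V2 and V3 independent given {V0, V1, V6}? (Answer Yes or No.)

4 paths connect V2 and V3; each must be blocked for d-separation to hold:
Path 1: V2 ← V0 → V3
  V0 is a fork here and V0 is conditioned on, so the path is blocked at V0.
Path 2: V2 ← V0 → V6 ← V3
  V0 is a fork here and V0 is conditioned on, so the path is blocked at V0.
Path 3: V2 → V6 ← V3
  V6 is a collider and V6 is conditioned on, which opens it — no node blocks this path, so it is active.
Path 4: V2 → V6 ← V0 → V3
  V0 is a fork here and V0 is conditioned on, so the path is blocked at V0.
Because an active path exists, V2 and V3 are not d-separated.

No — V2 and V3 are not d-separated given {V0, V1, V6}.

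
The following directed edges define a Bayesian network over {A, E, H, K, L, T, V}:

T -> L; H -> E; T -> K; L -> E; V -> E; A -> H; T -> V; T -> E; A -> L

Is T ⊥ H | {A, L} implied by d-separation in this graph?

We examine all 6 paths between T and H:
  1. T → L → E ← H — L:chain[blocks]; E:collider[blocks] ⇒ blocked
  2. T → L ← A → H — L:collider[open]; A:fork[blocks] ⇒ blocked
  3. T → E ← L ← A → H — E:collider[blocks]; L:chain[blocks]; A:fork[blocks] ⇒ blocked
  4. T → E ← H — E:collider[blocks] ⇒ blocked
  5. T → V → E ← L ← A → H — V:chain[open]; E:collider[blocks]; L:chain[blocks]; A:fork[blocks] ⇒ blocked
  6. T → V → E ← H — V:chain[open]; E:collider[blocks] ⇒ blocked
All paths are blocked; T ⊥ H | {A, L} holds.

Yes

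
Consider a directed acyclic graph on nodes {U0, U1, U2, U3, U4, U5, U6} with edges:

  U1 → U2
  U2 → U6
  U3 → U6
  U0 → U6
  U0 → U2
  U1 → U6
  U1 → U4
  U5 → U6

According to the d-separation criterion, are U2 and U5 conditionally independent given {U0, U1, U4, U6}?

There are 3 undirected paths between U2 and U5; checking each against the conditioning set {U0, U1, U4, U6}:
Path 1: U2 ← U0 → U6 ← U5
  U0 is a fork here and U0 is conditioned on, so the path is blocked at U0.
Path 2: U2 ← U1 → U6 ← U5
  U1 is a fork here and U1 is conditioned on, so the path is blocked at U1.
Path 3: U2 → U6 ← U5
  U6 is a collider and U6 is conditioned on, which opens it — no node blocks this path, so it is active.
At least one path is unblocked, so d-separation fails.

No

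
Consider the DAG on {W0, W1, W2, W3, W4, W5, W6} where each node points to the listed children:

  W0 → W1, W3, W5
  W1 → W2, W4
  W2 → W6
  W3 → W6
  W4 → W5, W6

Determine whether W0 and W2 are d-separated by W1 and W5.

There are 6 undirected paths between W0 and W2; checking each against the conditioning set {W1, W5}:
Path 1: W0 → W3 → W6 ← W4 ← W1 → W2
  W6 is a collider here and neither W6 nor any of its descendants is conditioned on, so the collider stays closed — the path is blocked at W6.
Path 2: W0 → W3 → W6 ← W2
  W6 is a collider here and neither W6 nor any of its descendants is conditioned on, so the collider stays closed — the path is blocked at W6.
Path 3: W0 → W1 → W4 → W6 ← W2
  W1 is a chain here and W1 is conditioned on, so the path is blocked at W1.
Path 4: W0 → W1 → W2
  W1 is a chain here and W1 is conditioned on, so the path is blocked at W1.
Path 5: W0 → W5 ← W4 ← W1 → W2
  W1 is a fork here and W1 is conditioned on, so the path is blocked at W1.
Path 6: W0 → W5 ← W4 → W6 ← W2
  W6 is a collider here and neither W6 nor any of its descendants is conditioned on, so the collider stays closed — the path is blocked at W6.
Since every path is blocked, d-separation holds.

Yes — W0 and W2 are d-separated given {W1, W5}.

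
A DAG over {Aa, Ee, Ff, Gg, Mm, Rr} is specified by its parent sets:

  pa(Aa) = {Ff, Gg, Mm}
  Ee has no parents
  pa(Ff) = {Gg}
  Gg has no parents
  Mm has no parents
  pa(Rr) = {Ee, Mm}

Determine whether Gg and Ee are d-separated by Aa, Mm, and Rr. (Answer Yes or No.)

There are 2 undirected paths between Gg and Ee; checking each against the conditioning set {Aa, Mm, Rr}:
Path 1: Gg → Aa ← Mm → Rr ← Ee
  Mm is a fork here and Mm is conditioned on, so the path is blocked at Mm.
Path 2: Gg → Ff → Aa ← Mm → Rr ← Ee
  Mm is a fork here and Mm is conditioned on, so the path is blocked at Mm.
Every path is blocked, so Gg and Ee are d-separated given {Aa, Mm, Rr}.

Yes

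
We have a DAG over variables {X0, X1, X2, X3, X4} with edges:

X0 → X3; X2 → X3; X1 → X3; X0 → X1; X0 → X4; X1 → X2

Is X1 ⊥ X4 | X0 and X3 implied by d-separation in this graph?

Yes — X1 and X4 are d-separated given {X0, X3}.

3 paths connect X1 and X4; each must be blocked for d-separation to hold:
Path 1: X1 ← X0 → X4
  X0 is a fork here and X0 is conditioned on, so the path is blocked at X0.
Path 2: X1 → X2 → X3 ← X0 → X4
  X0 is a fork here and X0 is conditioned on, so the path is blocked at X0.
Path 3: X1 → X3 ← X0 → X4
  X0 is a fork here and X0 is conditioned on, so the path is blocked at X0.
Every path is blocked, so X1 and X4 are d-separated given {X0, X3}.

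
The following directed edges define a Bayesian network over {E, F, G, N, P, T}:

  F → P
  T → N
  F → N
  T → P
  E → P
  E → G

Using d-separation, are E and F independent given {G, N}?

2 paths connect E and F; each must be blocked for d-separation to hold:
Path 1: E → P ← F
  P is a collider here and neither P nor any of its descendants is conditioned on, so the collider stays closed — the path is blocked at P.
Path 2: E → P ← T → N ← F
  P is a collider here and neither P nor any of its descendants is conditioned on, so the collider stays closed — the path is blocked at P.
All paths are blocked; E ⊥ F | {G, N} holds.

Yes — E and F are d-separated given {G, N}.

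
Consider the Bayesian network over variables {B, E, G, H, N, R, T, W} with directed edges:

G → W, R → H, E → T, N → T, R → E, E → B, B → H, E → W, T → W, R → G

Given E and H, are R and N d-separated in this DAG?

Yes

Enumerating the 6 paths from R to N and testing each for blocking by {E, H}:
  1. R → G → W ← E → T ← N — G:chain[open]; W:collider[blocks]; E:fork[blocks]; T:collider[blocks] ⇒ blocked
  2. R → G → W ← T ← N — G:chain[open]; W:collider[blocks]; T:chain[open] ⇒ blocked
  3. R → E → W ← T ← N — E:chain[blocks]; W:collider[blocks]; T:chain[open] ⇒ blocked
  4. R → E → T ← N — E:chain[blocks]; T:collider[blocks] ⇒ blocked
  5. R → H ← B ← E → W ← T ← N — H:collider[open]; B:chain[open]; E:fork[blocks]; W:collider[blocks]; T:chain[open] ⇒ blocked
  6. R → H ← B ← E → T ← N — H:collider[open]; B:chain[open]; E:fork[blocks]; T:collider[blocks] ⇒ blocked
All paths are blocked; R ⊥ N | {E, H} holds.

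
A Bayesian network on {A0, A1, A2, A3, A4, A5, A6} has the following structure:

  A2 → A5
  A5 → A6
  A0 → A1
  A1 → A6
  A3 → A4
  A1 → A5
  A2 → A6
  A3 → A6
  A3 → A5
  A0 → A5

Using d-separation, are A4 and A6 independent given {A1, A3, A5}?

There are 5 undirected paths between A4 and A6; checking each against the conditioning set {A1, A3, A5}:
Path 1: A4 ← A3 → A5 ← A2 → A6
  A3 is a fork here and A3 is conditioned on, so the path is blocked at A3.
Path 2: A4 ← A3 → A5 ← A1 → A6
  A3 is a fork here and A3 is conditioned on, so the path is blocked at A3.
Path 3: A4 ← A3 → A5 ← A0 → A1 → A6
  A3 is a fork here and A3 is conditioned on, so the path is blocked at A3.
Path 4: A4 ← A3 → A5 → A6
  A3 is a fork here and A3 is conditioned on, so the path is blocked at A3.
Path 5: A4 ← A3 → A6
  A3 is a fork here and A3 is conditioned on, so the path is blocked at A3.
All paths are blocked; A4 ⊥ A6 | {A1, A3, A5} holds.

Yes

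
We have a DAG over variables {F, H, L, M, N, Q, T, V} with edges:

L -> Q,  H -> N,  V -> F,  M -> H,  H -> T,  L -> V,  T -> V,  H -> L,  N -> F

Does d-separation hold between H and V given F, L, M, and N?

No

There are 3 undirected paths between H and V; checking each against the conditioning set {F, L, M, N}:
Path 1: H → L → V
  L is a chain here and L is conditioned on, so the path is blocked at L.
Path 2: H → T → V
  T is a chain and T is not conditioned on — no node blocks this path, so it is active.
Path 3: H → N → F ← V
  N is a chain here and N is conditioned on, so the path is blocked at N.
Since the path H → T → V is active, H and V are not d-separated given {F, L, M, N}.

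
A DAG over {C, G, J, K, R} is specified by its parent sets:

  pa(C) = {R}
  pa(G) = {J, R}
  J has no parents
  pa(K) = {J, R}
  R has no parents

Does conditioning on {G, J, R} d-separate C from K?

Yes — C and K are d-separated given {G, J, R}.

We examine all 2 paths between C and K:
  1. C ← R → G ← J → K — R:fork[blocks]; G:collider[open]; J:fork[blocks] ⇒ blocked
  2. C ← R → K — R:fork[blocks] ⇒ blocked
All paths are blocked; C ⊥ K | {G, J, R} holds.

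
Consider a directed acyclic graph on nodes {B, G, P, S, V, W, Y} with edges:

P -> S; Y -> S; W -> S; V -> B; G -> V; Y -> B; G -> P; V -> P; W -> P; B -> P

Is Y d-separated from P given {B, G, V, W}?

We examine all 5 paths between Y and P:
  1. Y → S ← W → P — S:collider[blocks]; W:fork[blocks] ⇒ blocked
  2. Y → S ← P — S:collider[blocks] ⇒ blocked
  3. Y → B ← V ← G → P — B:collider[open]; V:chain[blocks]; G:fork[blocks] ⇒ blocked
  4. Y → B ← V → P — B:collider[open]; V:fork[blocks] ⇒ blocked
  5. Y → B → P — B:chain[blocks] ⇒ blocked
Every path is blocked, so Y and P are d-separated given {B, G, V, W}.

Yes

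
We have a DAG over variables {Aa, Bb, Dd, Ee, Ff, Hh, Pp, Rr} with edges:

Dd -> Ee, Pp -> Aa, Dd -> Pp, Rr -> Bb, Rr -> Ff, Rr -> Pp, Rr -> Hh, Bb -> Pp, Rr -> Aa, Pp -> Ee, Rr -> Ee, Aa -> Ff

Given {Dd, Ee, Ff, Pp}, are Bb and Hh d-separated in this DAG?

6 paths connect Bb and Hh; each must be blocked for d-separation to hold:
Path 1: Bb ← Rr → Hh
  Rr is a fork and Rr is not conditioned on — no node blocks this path, so it is active.
Path 2: Bb → Pp → Ee ← Rr → Hh
  Pp is a chain here and Pp is conditioned on, so the path is blocked at Pp.
Path 3: Bb → Pp ← Dd → Ee ← Rr → Hh
  Dd is a fork here and Dd is conditioned on, so the path is blocked at Dd.
Path 4: Bb → Pp → Aa → Ff ← Rr → Hh
  Pp is a chain here and Pp is conditioned on, so the path is blocked at Pp.
Path 5: Bb → Pp → Aa ← Rr → Hh
  Pp is a chain here and Pp is conditioned on, so the path is blocked at Pp.
Path 6: Bb → Pp ← Rr → Hh
  Pp is a collider and Pp is conditioned on, which opens it; Rr is a fork and Rr is not conditioned on — no node blocks this path, so it is active.
Because an active path exists, Bb and Hh are not d-separated.

No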